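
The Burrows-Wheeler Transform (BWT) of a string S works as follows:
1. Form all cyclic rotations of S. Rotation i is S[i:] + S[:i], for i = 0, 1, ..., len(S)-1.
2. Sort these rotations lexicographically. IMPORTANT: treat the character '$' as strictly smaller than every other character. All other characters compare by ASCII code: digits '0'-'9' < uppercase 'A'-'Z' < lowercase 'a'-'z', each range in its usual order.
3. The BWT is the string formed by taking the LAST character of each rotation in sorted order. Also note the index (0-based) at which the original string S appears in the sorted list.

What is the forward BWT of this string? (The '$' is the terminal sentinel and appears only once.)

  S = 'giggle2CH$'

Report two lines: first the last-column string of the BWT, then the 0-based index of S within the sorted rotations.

All 10 rotations (rotation i = S[i:]+S[:i]):
  rot[0] = giggle2CH$
  rot[1] = iggle2CH$g
  rot[2] = ggle2CH$gi
  rot[3] = gle2CH$gig
  rot[4] = le2CH$gigg
  rot[5] = e2CH$giggl
  rot[6] = 2CH$giggle
  rot[7] = CH$giggle2
  rot[8] = H$giggle2C
  rot[9] = $giggle2CH
Sorted (with $ < everything):
  sorted[0] = $giggle2CH  (last char: 'H')
  sorted[1] = 2CH$giggle  (last char: 'e')
  sorted[2] = CH$giggle2  (last char: '2')
  sorted[3] = H$giggle2C  (last char: 'C')
  sorted[4] = e2CH$giggl  (last char: 'l')
  sorted[5] = ggle2CH$gi  (last char: 'i')
  sorted[6] = giggle2CH$  (last char: '$')
  sorted[7] = gle2CH$gig  (last char: 'g')
  sorted[8] = iggle2CH$g  (last char: 'g')
  sorted[9] = le2CH$gigg  (last char: 'g')
Last column: He2Cli$ggg
Original string S is at sorted index 6

Answer: He2Cli$ggg
6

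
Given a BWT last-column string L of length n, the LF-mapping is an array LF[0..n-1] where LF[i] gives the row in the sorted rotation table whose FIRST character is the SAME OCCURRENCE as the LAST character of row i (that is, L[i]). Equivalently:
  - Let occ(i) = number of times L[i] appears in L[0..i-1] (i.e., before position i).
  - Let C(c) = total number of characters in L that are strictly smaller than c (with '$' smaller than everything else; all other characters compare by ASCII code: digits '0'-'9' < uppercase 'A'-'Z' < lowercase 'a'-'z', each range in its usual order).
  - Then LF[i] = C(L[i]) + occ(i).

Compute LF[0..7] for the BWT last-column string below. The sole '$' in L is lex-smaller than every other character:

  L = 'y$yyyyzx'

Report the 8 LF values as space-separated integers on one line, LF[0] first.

Answer: 2 0 3 4 5 6 7 1

Derivation:
Char counts: '$':1, 'x':1, 'y':5, 'z':1
C (first-col start): C('$')=0, C('x')=1, C('y')=2, C('z')=7
L[0]='y': occ=0, LF[0]=C('y')+0=2+0=2
L[1]='$': occ=0, LF[1]=C('$')+0=0+0=0
L[2]='y': occ=1, LF[2]=C('y')+1=2+1=3
L[3]='y': occ=2, LF[3]=C('y')+2=2+2=4
L[4]='y': occ=3, LF[4]=C('y')+3=2+3=5
L[5]='y': occ=4, LF[5]=C('y')+4=2+4=6
L[6]='z': occ=0, LF[6]=C('z')+0=7+0=7
L[7]='x': occ=0, LF[7]=C('x')+0=1+0=1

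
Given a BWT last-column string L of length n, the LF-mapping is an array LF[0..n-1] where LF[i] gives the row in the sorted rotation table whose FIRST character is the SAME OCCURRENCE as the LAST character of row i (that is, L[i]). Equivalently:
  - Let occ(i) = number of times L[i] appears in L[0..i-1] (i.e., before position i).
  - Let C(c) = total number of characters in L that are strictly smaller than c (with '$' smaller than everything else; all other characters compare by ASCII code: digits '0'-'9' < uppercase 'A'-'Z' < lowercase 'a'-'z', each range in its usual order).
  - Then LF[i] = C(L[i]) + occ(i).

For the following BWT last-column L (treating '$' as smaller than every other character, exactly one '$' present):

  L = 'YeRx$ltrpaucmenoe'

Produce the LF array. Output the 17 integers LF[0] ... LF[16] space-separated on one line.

Char counts: '$':1, 'R':1, 'Y':1, 'a':1, 'c':1, 'e':3, 'l':1, 'm':1, 'n':1, 'o':1, 'p':1, 'r':1, 't':1, 'u':1, 'x':1
C (first-col start): C('$')=0, C('R')=1, C('Y')=2, C('a')=3, C('c')=4, C('e')=5, C('l')=8, C('m')=9, C('n')=10, C('o')=11, C('p')=12, C('r')=13, C('t')=14, C('u')=15, C('x')=16
L[0]='Y': occ=0, LF[0]=C('Y')+0=2+0=2
L[1]='e': occ=0, LF[1]=C('e')+0=5+0=5
L[2]='R': occ=0, LF[2]=C('R')+0=1+0=1
L[3]='x': occ=0, LF[3]=C('x')+0=16+0=16
L[4]='$': occ=0, LF[4]=C('$')+0=0+0=0
L[5]='l': occ=0, LF[5]=C('l')+0=8+0=8
L[6]='t': occ=0, LF[6]=C('t')+0=14+0=14
L[7]='r': occ=0, LF[7]=C('r')+0=13+0=13
L[8]='p': occ=0, LF[8]=C('p')+0=12+0=12
L[9]='a': occ=0, LF[9]=C('a')+0=3+0=3
L[10]='u': occ=0, LF[10]=C('u')+0=15+0=15
L[11]='c': occ=0, LF[11]=C('c')+0=4+0=4
L[12]='m': occ=0, LF[12]=C('m')+0=9+0=9
L[13]='e': occ=1, LF[13]=C('e')+1=5+1=6
L[14]='n': occ=0, LF[14]=C('n')+0=10+0=10
L[15]='o': occ=0, LF[15]=C('o')+0=11+0=11
L[16]='e': occ=2, LF[16]=C('e')+2=5+2=7

Answer: 2 5 1 16 0 8 14 13 12 3 15 4 9 6 10 11 7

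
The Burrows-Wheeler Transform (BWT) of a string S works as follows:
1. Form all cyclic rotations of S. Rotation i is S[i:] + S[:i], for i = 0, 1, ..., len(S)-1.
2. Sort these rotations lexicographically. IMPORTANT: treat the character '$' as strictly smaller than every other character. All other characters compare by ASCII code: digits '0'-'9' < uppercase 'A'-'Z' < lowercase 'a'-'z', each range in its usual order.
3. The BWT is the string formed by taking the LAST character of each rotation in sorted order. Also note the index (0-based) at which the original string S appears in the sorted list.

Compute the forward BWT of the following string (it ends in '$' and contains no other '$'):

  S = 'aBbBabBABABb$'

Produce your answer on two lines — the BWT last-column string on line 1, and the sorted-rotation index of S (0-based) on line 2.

All 13 rotations (rotation i = S[i:]+S[:i]):
  rot[0] = aBbBabBABABb$
  rot[1] = BbBabBABABb$a
  rot[2] = bBabBABABb$aB
  rot[3] = BabBABABb$aBb
  rot[4] = abBABABb$aBbB
  rot[5] = bBABABb$aBbBa
  rot[6] = BABABb$aBbBab
  rot[7] = ABABb$aBbBabB
  rot[8] = BABb$aBbBabBA
  rot[9] = ABb$aBbBabBAB
  rot[10] = Bb$aBbBabBABA
  rot[11] = b$aBbBabBABAB
  rot[12] = $aBbBabBABABb
Sorted (with $ < everything):
  sorted[0] = $aBbBabBABABb  (last char: 'b')
  sorted[1] = ABABb$aBbBabB  (last char: 'B')
  sorted[2] = ABb$aBbBabBAB  (last char: 'B')
  sorted[3] = BABABb$aBbBab  (last char: 'b')
  sorted[4] = BABb$aBbBabBA  (last char: 'A')
  sorted[5] = BabBABABb$aBb  (last char: 'b')
  sorted[6] = Bb$aBbBabBABA  (last char: 'A')
  sorted[7] = BbBabBABABb$a  (last char: 'a')
  sorted[8] = aBbBabBABABb$  (last char: '$')
  sorted[9] = abBABABb$aBbB  (last char: 'B')
  sorted[10] = b$aBbBabBABAB  (last char: 'B')
  sorted[11] = bBABABb$aBbBa  (last char: 'a')
  sorted[12] = bBabBABABb$aB  (last char: 'B')
Last column: bBBbAbAa$BBaB
Original string S is at sorted index 8

Answer: bBBbAbAa$BBaB
8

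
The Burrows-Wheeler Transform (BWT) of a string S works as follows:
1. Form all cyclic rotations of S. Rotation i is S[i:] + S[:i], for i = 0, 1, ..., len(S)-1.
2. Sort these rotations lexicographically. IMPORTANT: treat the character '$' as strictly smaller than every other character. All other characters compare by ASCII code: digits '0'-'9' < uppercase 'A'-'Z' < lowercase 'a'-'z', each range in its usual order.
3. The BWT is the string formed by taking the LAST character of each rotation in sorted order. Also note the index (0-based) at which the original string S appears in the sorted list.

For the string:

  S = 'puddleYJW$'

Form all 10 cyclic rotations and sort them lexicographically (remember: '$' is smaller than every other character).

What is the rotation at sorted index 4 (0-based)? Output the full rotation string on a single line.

Answer: ddleYJW$pu

Derivation:
All 10 rotations (rotation i = S[i:]+S[:i]):
  rot[0] = puddleYJW$
  rot[1] = uddleYJW$p
  rot[2] = ddleYJW$pu
  rot[3] = dleYJW$pud
  rot[4] = leYJW$pudd
  rot[5] = eYJW$puddl
  rot[6] = YJW$puddle
  rot[7] = JW$puddleY
  rot[8] = W$puddleYJ
  rot[9] = $puddleYJW
Sorted (with $ < everything):
  sorted[0] = $puddleYJW
  sorted[1] = JW$puddleY
  sorted[2] = W$puddleYJ
  sorted[3] = YJW$puddle
  sorted[4] = ddleYJW$pu
  sorted[5] = dleYJW$pud
  sorted[6] = eYJW$puddl
  sorted[7] = leYJW$pudd
  sorted[8] = puddleYJW$
  sorted[9] = uddleYJW$p
sorted[4] = ddleYJW$pu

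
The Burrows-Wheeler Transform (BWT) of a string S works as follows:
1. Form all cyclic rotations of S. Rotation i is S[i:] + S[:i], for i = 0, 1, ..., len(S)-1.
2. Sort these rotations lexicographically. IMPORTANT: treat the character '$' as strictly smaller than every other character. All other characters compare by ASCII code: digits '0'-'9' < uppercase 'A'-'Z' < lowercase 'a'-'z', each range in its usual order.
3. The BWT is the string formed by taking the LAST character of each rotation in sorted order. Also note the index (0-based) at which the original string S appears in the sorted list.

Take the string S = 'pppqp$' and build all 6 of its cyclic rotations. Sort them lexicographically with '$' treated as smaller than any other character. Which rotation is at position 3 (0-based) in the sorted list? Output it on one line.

All 6 rotations (rotation i = S[i:]+S[:i]):
  rot[0] = pppqp$
  rot[1] = ppqp$p
  rot[2] = pqp$pp
  rot[3] = qp$ppp
  rot[4] = p$pppq
  rot[5] = $pppqp
Sorted (with $ < everything):
  sorted[0] = $pppqp
  sorted[1] = p$pppq
  sorted[2] = pppqp$
  sorted[3] = ppqp$p
  sorted[4] = pqp$pp
  sorted[5] = qp$ppp
sorted[3] = ppqp$p

Answer: ppqp$p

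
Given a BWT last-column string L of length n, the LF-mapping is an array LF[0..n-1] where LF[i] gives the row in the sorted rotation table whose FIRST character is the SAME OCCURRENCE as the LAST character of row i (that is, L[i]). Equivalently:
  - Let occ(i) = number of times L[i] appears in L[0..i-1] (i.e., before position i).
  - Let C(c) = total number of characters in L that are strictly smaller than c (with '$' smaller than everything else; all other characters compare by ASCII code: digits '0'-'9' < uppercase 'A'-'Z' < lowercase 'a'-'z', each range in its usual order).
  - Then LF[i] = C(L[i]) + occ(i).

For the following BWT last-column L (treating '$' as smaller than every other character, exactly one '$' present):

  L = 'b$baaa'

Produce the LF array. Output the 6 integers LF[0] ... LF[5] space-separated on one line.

Char counts: '$':1, 'a':3, 'b':2
C (first-col start): C('$')=0, C('a')=1, C('b')=4
L[0]='b': occ=0, LF[0]=C('b')+0=4+0=4
L[1]='$': occ=0, LF[1]=C('$')+0=0+0=0
L[2]='b': occ=1, LF[2]=C('b')+1=4+1=5
L[3]='a': occ=0, LF[3]=C('a')+0=1+0=1
L[4]='a': occ=1, LF[4]=C('a')+1=1+1=2
L[5]='a': occ=2, LF[5]=C('a')+2=1+2=3

Answer: 4 0 5 1 2 3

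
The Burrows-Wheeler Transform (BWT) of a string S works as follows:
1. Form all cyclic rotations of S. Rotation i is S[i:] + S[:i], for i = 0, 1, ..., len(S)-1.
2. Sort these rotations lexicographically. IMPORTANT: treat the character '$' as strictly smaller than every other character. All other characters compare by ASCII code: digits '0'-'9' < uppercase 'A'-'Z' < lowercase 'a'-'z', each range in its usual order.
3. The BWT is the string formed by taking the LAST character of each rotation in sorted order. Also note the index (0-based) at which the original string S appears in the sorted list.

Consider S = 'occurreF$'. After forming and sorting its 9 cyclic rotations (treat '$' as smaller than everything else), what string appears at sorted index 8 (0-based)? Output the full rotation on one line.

All 9 rotations (rotation i = S[i:]+S[:i]):
  rot[0] = occurreF$
  rot[1] = ccurreF$o
  rot[2] = curreF$oc
  rot[3] = urreF$occ
  rot[4] = rreF$occu
  rot[5] = reF$occur
  rot[6] = eF$occurr
  rot[7] = F$occurre
  rot[8] = $occurreF
Sorted (with $ < everything):
  sorted[0] = $occurreF
  sorted[1] = F$occurre
  sorted[2] = ccurreF$o
  sorted[3] = curreF$oc
  sorted[4] = eF$occurr
  sorted[5] = occurreF$
  sorted[6] = reF$occur
  sorted[7] = rreF$occu
  sorted[8] = urreF$occ
sorted[8] = urreF$occ

Answer: urreF$occ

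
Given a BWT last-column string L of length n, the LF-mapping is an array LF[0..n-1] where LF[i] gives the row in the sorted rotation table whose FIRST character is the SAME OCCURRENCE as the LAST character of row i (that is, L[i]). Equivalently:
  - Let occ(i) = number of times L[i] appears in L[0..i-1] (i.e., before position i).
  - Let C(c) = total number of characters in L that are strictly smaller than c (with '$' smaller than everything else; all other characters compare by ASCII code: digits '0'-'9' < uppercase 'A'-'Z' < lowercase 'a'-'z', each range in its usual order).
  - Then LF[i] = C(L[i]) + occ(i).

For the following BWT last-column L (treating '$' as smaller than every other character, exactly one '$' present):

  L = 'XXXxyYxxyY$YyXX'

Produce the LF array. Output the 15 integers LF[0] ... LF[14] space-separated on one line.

Char counts: '$':1, 'X':5, 'Y':3, 'x':3, 'y':3
C (first-col start): C('$')=0, C('X')=1, C('Y')=6, C('x')=9, C('y')=12
L[0]='X': occ=0, LF[0]=C('X')+0=1+0=1
L[1]='X': occ=1, LF[1]=C('X')+1=1+1=2
L[2]='X': occ=2, LF[2]=C('X')+2=1+2=3
L[3]='x': occ=0, LF[3]=C('x')+0=9+0=9
L[4]='y': occ=0, LF[4]=C('y')+0=12+0=12
L[5]='Y': occ=0, LF[5]=C('Y')+0=6+0=6
L[6]='x': occ=1, LF[6]=C('x')+1=9+1=10
L[7]='x': occ=2, LF[7]=C('x')+2=9+2=11
L[8]='y': occ=1, LF[8]=C('y')+1=12+1=13
L[9]='Y': occ=1, LF[9]=C('Y')+1=6+1=7
L[10]='$': occ=0, LF[10]=C('$')+0=0+0=0
L[11]='Y': occ=2, LF[11]=C('Y')+2=6+2=8
L[12]='y': occ=2, LF[12]=C('y')+2=12+2=14
L[13]='X': occ=3, LF[13]=C('X')+3=1+3=4
L[14]='X': occ=4, LF[14]=C('X')+4=1+4=5

Answer: 1 2 3 9 12 6 10 11 13 7 0 8 14 4 5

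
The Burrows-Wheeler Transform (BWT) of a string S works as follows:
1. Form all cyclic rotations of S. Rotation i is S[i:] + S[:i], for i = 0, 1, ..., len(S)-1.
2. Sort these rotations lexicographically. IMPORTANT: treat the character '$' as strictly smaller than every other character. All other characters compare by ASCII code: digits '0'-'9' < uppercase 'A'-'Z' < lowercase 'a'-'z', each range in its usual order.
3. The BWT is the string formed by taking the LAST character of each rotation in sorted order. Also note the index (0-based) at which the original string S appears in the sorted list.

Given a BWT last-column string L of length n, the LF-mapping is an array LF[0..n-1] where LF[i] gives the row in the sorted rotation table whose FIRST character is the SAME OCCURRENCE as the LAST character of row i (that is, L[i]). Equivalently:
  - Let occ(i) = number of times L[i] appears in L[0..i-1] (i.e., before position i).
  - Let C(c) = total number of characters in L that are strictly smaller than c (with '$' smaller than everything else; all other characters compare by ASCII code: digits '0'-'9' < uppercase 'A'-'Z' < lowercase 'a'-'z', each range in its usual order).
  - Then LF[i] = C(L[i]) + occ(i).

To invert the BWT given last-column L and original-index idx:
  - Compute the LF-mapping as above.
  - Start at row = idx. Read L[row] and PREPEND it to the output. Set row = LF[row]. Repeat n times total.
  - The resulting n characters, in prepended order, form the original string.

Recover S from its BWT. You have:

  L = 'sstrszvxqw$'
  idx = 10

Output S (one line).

Answer: zssqwxvtrs$

Derivation:
LF mapping: 3 4 6 2 5 10 7 9 1 8 0
Walk LF starting at row 10, prepending L[row]:
  step 1: row=10, L[10]='$', prepend. Next row=LF[10]=0
  step 2: row=0, L[0]='s', prepend. Next row=LF[0]=3
  step 3: row=3, L[3]='r', prepend. Next row=LF[3]=2
  step 4: row=2, L[2]='t', prepend. Next row=LF[2]=6
  step 5: row=6, L[6]='v', prepend. Next row=LF[6]=7
  step 6: row=7, L[7]='x', prepend. Next row=LF[7]=9
  step 7: row=9, L[9]='w', prepend. Next row=LF[9]=8
  step 8: row=8, L[8]='q', prepend. Next row=LF[8]=1
  step 9: row=1, L[1]='s', prepend. Next row=LF[1]=4
  step 10: row=4, L[4]='s', prepend. Next row=LF[4]=5
  step 11: row=5, L[5]='z', prepend. Next row=LF[5]=10
Reversed output: zssqwxvtrs$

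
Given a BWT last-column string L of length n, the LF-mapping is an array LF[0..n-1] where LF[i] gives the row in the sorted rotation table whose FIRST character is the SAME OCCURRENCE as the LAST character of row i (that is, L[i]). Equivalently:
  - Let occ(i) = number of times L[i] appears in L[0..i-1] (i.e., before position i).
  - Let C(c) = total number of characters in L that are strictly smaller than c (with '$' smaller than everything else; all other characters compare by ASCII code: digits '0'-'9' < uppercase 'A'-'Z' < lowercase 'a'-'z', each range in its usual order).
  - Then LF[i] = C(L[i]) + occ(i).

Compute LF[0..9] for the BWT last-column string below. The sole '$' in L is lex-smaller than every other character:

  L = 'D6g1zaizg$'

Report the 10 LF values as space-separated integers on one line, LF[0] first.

Answer: 3 2 5 1 8 4 7 9 6 0

Derivation:
Char counts: '$':1, '1':1, '6':1, 'D':1, 'a':1, 'g':2, 'i':1, 'z':2
C (first-col start): C('$')=0, C('1')=1, C('6')=2, C('D')=3, C('a')=4, C('g')=5, C('i')=7, C('z')=8
L[0]='D': occ=0, LF[0]=C('D')+0=3+0=3
L[1]='6': occ=0, LF[1]=C('6')+0=2+0=2
L[2]='g': occ=0, LF[2]=C('g')+0=5+0=5
L[3]='1': occ=0, LF[3]=C('1')+0=1+0=1
L[4]='z': occ=0, LF[4]=C('z')+0=8+0=8
L[5]='a': occ=0, LF[5]=C('a')+0=4+0=4
L[6]='i': occ=0, LF[6]=C('i')+0=7+0=7
L[7]='z': occ=1, LF[7]=C('z')+1=8+1=9
L[8]='g': occ=1, LF[8]=C('g')+1=5+1=6
L[9]='$': occ=0, LF[9]=C('$')+0=0+0=0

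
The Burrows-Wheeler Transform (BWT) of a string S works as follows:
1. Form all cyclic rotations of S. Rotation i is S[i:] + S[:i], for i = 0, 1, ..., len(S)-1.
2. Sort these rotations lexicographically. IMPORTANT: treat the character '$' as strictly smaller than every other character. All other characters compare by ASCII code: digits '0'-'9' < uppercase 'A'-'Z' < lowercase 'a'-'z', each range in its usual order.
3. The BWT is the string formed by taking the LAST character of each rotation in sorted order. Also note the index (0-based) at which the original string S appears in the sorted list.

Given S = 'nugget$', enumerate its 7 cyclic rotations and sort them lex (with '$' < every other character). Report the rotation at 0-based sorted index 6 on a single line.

Answer: ugget$n

Derivation:
All 7 rotations (rotation i = S[i:]+S[:i]):
  rot[0] = nugget$
  rot[1] = ugget$n
  rot[2] = gget$nu
  rot[3] = get$nug
  rot[4] = et$nugg
  rot[5] = t$nugge
  rot[6] = $nugget
Sorted (with $ < everything):
  sorted[0] = $nugget
  sorted[1] = et$nugg
  sorted[2] = get$nug
  sorted[3] = gget$nu
  sorted[4] = nugget$
  sorted[5] = t$nugge
  sorted[6] = ugget$n
sorted[6] = ugget$n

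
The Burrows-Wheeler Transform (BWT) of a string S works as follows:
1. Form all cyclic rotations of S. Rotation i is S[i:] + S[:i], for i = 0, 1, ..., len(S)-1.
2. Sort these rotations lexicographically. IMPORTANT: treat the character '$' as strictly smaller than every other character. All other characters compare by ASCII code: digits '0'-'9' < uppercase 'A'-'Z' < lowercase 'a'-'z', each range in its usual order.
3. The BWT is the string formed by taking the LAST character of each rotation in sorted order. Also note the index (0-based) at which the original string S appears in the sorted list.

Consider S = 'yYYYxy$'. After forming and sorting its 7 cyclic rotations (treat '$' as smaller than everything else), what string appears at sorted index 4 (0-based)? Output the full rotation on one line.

All 7 rotations (rotation i = S[i:]+S[:i]):
  rot[0] = yYYYxy$
  rot[1] = YYYxy$y
  rot[2] = YYxy$yY
  rot[3] = Yxy$yYY
  rot[4] = xy$yYYY
  rot[5] = y$yYYYx
  rot[6] = $yYYYxy
Sorted (with $ < everything):
  sorted[0] = $yYYYxy
  sorted[1] = YYYxy$y
  sorted[2] = YYxy$yY
  sorted[3] = Yxy$yYY
  sorted[4] = xy$yYYY
  sorted[5] = y$yYYYx
  sorted[6] = yYYYxy$
sorted[4] = xy$yYYY

Answer: xy$yYYY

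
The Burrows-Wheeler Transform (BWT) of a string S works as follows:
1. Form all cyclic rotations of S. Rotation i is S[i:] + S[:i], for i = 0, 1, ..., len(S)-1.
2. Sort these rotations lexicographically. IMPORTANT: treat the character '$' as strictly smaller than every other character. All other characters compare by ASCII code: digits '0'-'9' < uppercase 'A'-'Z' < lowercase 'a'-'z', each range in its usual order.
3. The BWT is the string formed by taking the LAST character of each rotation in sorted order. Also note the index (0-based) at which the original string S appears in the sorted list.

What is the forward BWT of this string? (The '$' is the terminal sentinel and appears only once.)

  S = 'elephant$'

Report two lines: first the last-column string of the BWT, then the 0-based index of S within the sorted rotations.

Answer: th$lpeaen
2

Derivation:
All 9 rotations (rotation i = S[i:]+S[:i]):
  rot[0] = elephant$
  rot[1] = lephant$e
  rot[2] = ephant$el
  rot[3] = phant$ele
  rot[4] = hant$elep
  rot[5] = ant$eleph
  rot[6] = nt$elepha
  rot[7] = t$elephan
  rot[8] = $elephant
Sorted (with $ < everything):
  sorted[0] = $elephant  (last char: 't')
  sorted[1] = ant$eleph  (last char: 'h')
  sorted[2] = elephant$  (last char: '$')
  sorted[3] = ephant$el  (last char: 'l')
  sorted[4] = hant$elep  (last char: 'p')
  sorted[5] = lephant$e  (last char: 'e')
  sorted[6] = nt$elepha  (last char: 'a')
  sorted[7] = phant$ele  (last char: 'e')
  sorted[8] = t$elephan  (last char: 'n')
Last column: th$lpeaen
Original string S is at sorted index 2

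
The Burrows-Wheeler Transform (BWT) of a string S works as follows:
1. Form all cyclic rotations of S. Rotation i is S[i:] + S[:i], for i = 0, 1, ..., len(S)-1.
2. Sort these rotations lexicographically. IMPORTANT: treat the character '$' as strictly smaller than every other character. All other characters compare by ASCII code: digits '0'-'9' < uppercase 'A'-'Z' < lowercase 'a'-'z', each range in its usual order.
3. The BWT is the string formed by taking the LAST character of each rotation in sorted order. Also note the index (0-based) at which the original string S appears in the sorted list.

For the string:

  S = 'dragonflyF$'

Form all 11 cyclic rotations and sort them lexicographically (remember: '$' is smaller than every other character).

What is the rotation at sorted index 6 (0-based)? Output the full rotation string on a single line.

Answer: lyF$dragonf

Derivation:
All 11 rotations (rotation i = S[i:]+S[:i]):
  rot[0] = dragonflyF$
  rot[1] = ragonflyF$d
  rot[2] = agonflyF$dr
  rot[3] = gonflyF$dra
  rot[4] = onflyF$drag
  rot[5] = nflyF$drago
  rot[6] = flyF$dragon
  rot[7] = lyF$dragonf
  rot[8] = yF$dragonfl
  rot[9] = F$dragonfly
  rot[10] = $dragonflyF
Sorted (with $ < everything):
  sorted[0] = $dragonflyF
  sorted[1] = F$dragonfly
  sorted[2] = agonflyF$dr
  sorted[3] = dragonflyF$
  sorted[4] = flyF$dragon
  sorted[5] = gonflyF$dra
  sorted[6] = lyF$dragonf
  sorted[7] = nflyF$drago
  sorted[8] = onflyF$drag
  sorted[9] = ragonflyF$d
  sorted[10] = yF$dragonfl
sorted[6] = lyF$dragonf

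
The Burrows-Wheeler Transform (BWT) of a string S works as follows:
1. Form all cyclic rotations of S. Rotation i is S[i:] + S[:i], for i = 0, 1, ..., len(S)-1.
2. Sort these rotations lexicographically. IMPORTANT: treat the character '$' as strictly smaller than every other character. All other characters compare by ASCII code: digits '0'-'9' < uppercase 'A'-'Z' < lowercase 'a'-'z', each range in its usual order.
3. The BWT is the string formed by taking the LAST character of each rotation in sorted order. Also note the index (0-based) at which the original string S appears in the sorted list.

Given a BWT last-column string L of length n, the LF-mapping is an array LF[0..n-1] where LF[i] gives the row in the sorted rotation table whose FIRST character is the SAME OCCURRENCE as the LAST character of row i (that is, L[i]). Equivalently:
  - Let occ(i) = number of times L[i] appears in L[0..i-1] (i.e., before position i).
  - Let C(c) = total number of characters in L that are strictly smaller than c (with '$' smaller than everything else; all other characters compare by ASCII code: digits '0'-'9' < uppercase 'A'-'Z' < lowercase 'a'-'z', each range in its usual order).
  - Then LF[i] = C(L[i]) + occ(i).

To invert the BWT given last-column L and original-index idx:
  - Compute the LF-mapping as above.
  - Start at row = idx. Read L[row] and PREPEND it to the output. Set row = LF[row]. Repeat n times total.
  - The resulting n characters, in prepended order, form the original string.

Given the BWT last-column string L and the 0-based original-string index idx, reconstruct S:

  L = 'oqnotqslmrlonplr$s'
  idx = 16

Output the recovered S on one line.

LF mapping: 7 11 5 8 17 12 15 1 4 13 2 9 6 10 3 14 0 16
Walk LF starting at row 16, prepending L[row]:
  step 1: row=16, L[16]='$', prepend. Next row=LF[16]=0
  step 2: row=0, L[0]='o', prepend. Next row=LF[0]=7
  step 3: row=7, L[7]='l', prepend. Next row=LF[7]=1
  step 4: row=1, L[1]='q', prepend. Next row=LF[1]=11
  step 5: row=11, L[11]='o', prepend. Next row=LF[11]=9
  step 6: row=9, L[9]='r', prepend. Next row=LF[9]=13
  step 7: row=13, L[13]='p', prepend. Next row=LF[13]=10
  step 8: row=10, L[10]='l', prepend. Next row=LF[10]=2
  step 9: row=2, L[2]='n', prepend. Next row=LF[2]=5
  step 10: row=5, L[5]='q', prepend. Next row=LF[5]=12
  step 11: row=12, L[12]='n', prepend. Next row=LF[12]=6
  step 12: row=6, L[6]='s', prepend. Next row=LF[6]=15
  step 13: row=15, L[15]='r', prepend. Next row=LF[15]=14
  step 14: row=14, L[14]='l', prepend. Next row=LF[14]=3
  step 15: row=3, L[3]='o', prepend. Next row=LF[3]=8
  step 16: row=8, L[8]='m', prepend. Next row=LF[8]=4
  step 17: row=4, L[4]='t', prepend. Next row=LF[4]=17
  step 18: row=17, L[17]='s', prepend. Next row=LF[17]=16
Reversed output: stmolrsnqnlproqlo$

Answer: stmolrsnqnlproqlo$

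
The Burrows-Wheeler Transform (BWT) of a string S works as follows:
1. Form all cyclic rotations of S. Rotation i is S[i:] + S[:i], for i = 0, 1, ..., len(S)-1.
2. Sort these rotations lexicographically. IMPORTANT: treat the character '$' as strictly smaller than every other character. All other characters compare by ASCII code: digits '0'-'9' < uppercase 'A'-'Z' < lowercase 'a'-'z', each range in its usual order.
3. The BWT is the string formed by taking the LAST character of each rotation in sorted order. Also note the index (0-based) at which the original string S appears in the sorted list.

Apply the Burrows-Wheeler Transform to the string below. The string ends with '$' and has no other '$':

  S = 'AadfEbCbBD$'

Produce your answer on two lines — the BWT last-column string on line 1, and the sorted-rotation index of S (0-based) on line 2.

Answer: D$bbBfACEad
1

Derivation:
All 11 rotations (rotation i = S[i:]+S[:i]):
  rot[0] = AadfEbCbBD$
  rot[1] = adfEbCbBD$A
  rot[2] = dfEbCbBD$Aa
  rot[3] = fEbCbBD$Aad
  rot[4] = EbCbBD$Aadf
  rot[5] = bCbBD$AadfE
  rot[6] = CbBD$AadfEb
  rot[7] = bBD$AadfEbC
  rot[8] = BD$AadfEbCb
  rot[9] = D$AadfEbCbB
  rot[10] = $AadfEbCbBD
Sorted (with $ < everything):
  sorted[0] = $AadfEbCbBD  (last char: 'D')
  sorted[1] = AadfEbCbBD$  (last char: '$')
  sorted[2] = BD$AadfEbCb  (last char: 'b')
  sorted[3] = CbBD$AadfEb  (last char: 'b')
  sorted[4] = D$AadfEbCbB  (last char: 'B')
  sorted[5] = EbCbBD$Aadf  (last char: 'f')
  sorted[6] = adfEbCbBD$A  (last char: 'A')
  sorted[7] = bBD$AadfEbC  (last char: 'C')
  sorted[8] = bCbBD$AadfE  (last char: 'E')
  sorted[9] = dfEbCbBD$Aa  (last char: 'a')
  sorted[10] = fEbCbBD$Aad  (last char: 'd')
Last column: D$bbBfACEad
Original string S is at sorted index 1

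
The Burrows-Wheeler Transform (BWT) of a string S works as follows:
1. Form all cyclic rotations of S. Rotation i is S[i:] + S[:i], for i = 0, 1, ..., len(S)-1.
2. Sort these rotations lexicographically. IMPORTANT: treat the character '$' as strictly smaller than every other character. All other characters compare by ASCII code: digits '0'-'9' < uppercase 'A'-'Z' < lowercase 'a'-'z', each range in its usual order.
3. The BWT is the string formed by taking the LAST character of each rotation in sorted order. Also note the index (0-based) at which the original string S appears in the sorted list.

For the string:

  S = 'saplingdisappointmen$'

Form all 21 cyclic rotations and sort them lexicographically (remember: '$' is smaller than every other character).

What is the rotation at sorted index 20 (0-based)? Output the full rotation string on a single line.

All 21 rotations (rotation i = S[i:]+S[:i]):
  rot[0] = saplingdisappointmen$
  rot[1] = aplingdisappointmen$s
  rot[2] = plingdisappointmen$sa
  rot[3] = lingdisappointmen$sap
  rot[4] = ingdisappointmen$sapl
  rot[5] = ngdisappointmen$sapli
  rot[6] = gdisappointmen$saplin
  rot[7] = disappointmen$sapling
  rot[8] = isappointmen$saplingd
  rot[9] = sappointmen$saplingdi
  rot[10] = appointmen$saplingdis
  rot[11] = ppointmen$saplingdisa
  rot[12] = pointmen$saplingdisap
  rot[13] = ointmen$saplingdisapp
  rot[14] = intmen$saplingdisappo
  rot[15] = ntmen$saplingdisappoi
  rot[16] = tmen$saplingdisappoin
  rot[17] = men$saplingdisappoint
  rot[18] = en$saplingdisappointm
  rot[19] = n$saplingdisappointme
  rot[20] = $saplingdisappointmen
Sorted (with $ < everything):
  sorted[0] = $saplingdisappointmen
  sorted[1] = aplingdisappointmen$s
  sorted[2] = appointmen$saplingdis
  sorted[3] = disappointmen$sapling
  sorted[4] = en$saplingdisappointm
  sorted[5] = gdisappointmen$saplin
  sorted[6] = ingdisappointmen$sapl
  sorted[7] = intmen$saplingdisappo
  sorted[8] = isappointmen$saplingd
  sorted[9] = lingdisappointmen$sap
  sorted[10] = men$saplingdisappoint
  sorted[11] = n$saplingdisappointme
  sorted[12] = ngdisappointmen$sapli
  sorted[13] = ntmen$saplingdisappoi
  sorted[14] = ointmen$saplingdisapp
  sorted[15] = plingdisappointmen$sa
  sorted[16] = pointmen$saplingdisap
  sorted[17] = ppointmen$saplingdisa
  sorted[18] = saplingdisappointmen$
  sorted[19] = sappointmen$saplingdi
  sorted[20] = tmen$saplingdisappoin
sorted[20] = tmen$saplingdisappoin

Answer: tmen$saplingdisappoin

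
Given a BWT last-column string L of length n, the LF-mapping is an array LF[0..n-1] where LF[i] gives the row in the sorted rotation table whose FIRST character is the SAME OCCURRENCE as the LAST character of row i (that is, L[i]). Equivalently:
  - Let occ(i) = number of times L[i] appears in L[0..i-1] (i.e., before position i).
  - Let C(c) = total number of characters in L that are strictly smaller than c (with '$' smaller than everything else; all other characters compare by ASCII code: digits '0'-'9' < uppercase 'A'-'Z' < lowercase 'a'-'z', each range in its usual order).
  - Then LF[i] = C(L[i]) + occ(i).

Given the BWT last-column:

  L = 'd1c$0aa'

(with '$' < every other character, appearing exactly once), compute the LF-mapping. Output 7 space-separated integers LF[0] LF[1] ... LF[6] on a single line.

Answer: 6 2 5 0 1 3 4

Derivation:
Char counts: '$':1, '0':1, '1':1, 'a':2, 'c':1, 'd':1
C (first-col start): C('$')=0, C('0')=1, C('1')=2, C('a')=3, C('c')=5, C('d')=6
L[0]='d': occ=0, LF[0]=C('d')+0=6+0=6
L[1]='1': occ=0, LF[1]=C('1')+0=2+0=2
L[2]='c': occ=0, LF[2]=C('c')+0=5+0=5
L[3]='$': occ=0, LF[3]=C('$')+0=0+0=0
L[4]='0': occ=0, LF[4]=C('0')+0=1+0=1
L[5]='a': occ=0, LF[5]=C('a')+0=3+0=3
L[6]='a': occ=1, LF[6]=C('a')+1=3+1=4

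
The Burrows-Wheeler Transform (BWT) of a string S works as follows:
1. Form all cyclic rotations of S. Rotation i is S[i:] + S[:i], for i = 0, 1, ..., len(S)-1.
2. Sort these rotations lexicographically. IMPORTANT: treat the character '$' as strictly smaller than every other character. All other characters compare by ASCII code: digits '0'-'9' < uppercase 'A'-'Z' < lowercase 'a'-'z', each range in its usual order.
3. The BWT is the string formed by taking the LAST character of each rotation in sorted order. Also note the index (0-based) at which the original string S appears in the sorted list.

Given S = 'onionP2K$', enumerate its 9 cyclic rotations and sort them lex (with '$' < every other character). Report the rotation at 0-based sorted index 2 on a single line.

Answer: K$onionP2

Derivation:
All 9 rotations (rotation i = S[i:]+S[:i]):
  rot[0] = onionP2K$
  rot[1] = nionP2K$o
  rot[2] = ionP2K$on
  rot[3] = onP2K$oni
  rot[4] = nP2K$onio
  rot[5] = P2K$onion
  rot[6] = 2K$onionP
  rot[7] = K$onionP2
  rot[8] = $onionP2K
Sorted (with $ < everything):
  sorted[0] = $onionP2K
  sorted[1] = 2K$onionP
  sorted[2] = K$onionP2
  sorted[3] = P2K$onion
  sorted[4] = ionP2K$on
  sorted[5] = nP2K$onio
  sorted[6] = nionP2K$o
  sorted[7] = onP2K$oni
  sorted[8] = onionP2K$
sorted[2] = K$onionP2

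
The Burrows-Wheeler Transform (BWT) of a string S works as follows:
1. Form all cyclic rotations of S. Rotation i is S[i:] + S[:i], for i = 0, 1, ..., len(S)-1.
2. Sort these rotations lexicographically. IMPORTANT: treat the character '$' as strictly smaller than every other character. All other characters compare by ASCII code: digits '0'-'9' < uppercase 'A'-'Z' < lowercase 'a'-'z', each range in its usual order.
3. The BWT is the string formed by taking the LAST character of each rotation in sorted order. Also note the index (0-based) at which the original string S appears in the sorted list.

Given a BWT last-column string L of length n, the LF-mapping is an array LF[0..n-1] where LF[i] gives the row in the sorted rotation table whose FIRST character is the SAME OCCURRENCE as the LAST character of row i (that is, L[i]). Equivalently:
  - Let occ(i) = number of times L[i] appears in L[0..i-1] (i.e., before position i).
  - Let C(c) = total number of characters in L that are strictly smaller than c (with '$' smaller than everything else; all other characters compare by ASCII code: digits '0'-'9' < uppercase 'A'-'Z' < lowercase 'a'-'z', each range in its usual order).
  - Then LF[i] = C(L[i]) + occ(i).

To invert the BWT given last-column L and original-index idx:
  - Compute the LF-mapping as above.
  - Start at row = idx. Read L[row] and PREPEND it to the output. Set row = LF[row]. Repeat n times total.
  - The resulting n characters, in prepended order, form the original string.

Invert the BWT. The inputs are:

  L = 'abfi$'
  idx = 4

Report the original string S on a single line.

Answer: ifba$

Derivation:
LF mapping: 1 2 3 4 0
Walk LF starting at row 4, prepending L[row]:
  step 1: row=4, L[4]='$', prepend. Next row=LF[4]=0
  step 2: row=0, L[0]='a', prepend. Next row=LF[0]=1
  step 3: row=1, L[1]='b', prepend. Next row=LF[1]=2
  step 4: row=2, L[2]='f', prepend. Next row=LF[2]=3
  step 5: row=3, L[3]='i', prepend. Next row=LF[3]=4
Reversed output: ifba$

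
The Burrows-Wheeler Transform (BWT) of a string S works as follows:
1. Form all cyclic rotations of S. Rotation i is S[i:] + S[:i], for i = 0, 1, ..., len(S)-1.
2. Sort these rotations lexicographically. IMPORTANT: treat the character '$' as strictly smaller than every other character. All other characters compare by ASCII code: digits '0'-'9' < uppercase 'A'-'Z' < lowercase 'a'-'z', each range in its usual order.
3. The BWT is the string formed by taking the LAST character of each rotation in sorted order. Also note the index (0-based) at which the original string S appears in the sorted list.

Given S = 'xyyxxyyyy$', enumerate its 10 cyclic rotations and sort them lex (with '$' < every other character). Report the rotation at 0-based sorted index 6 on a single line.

Answer: yy$xyyxxyy

Derivation:
All 10 rotations (rotation i = S[i:]+S[:i]):
  rot[0] = xyyxxyyyy$
  rot[1] = yyxxyyyy$x
  rot[2] = yxxyyyy$xy
  rot[3] = xxyyyy$xyy
  rot[4] = xyyyy$xyyx
  rot[5] = yyyy$xyyxx
  rot[6] = yyy$xyyxxy
  rot[7] = yy$xyyxxyy
  rot[8] = y$xyyxxyyy
  rot[9] = $xyyxxyyyy
Sorted (with $ < everything):
  sorted[0] = $xyyxxyyyy
  sorted[1] = xxyyyy$xyy
  sorted[2] = xyyxxyyyy$
  sorted[3] = xyyyy$xyyx
  sorted[4] = y$xyyxxyyy
  sorted[5] = yxxyyyy$xy
  sorted[6] = yy$xyyxxyy
  sorted[7] = yyxxyyyy$x
  sorted[8] = yyy$xyyxxy
  sorted[9] = yyyy$xyyxx
sorted[6] = yy$xyyxxyy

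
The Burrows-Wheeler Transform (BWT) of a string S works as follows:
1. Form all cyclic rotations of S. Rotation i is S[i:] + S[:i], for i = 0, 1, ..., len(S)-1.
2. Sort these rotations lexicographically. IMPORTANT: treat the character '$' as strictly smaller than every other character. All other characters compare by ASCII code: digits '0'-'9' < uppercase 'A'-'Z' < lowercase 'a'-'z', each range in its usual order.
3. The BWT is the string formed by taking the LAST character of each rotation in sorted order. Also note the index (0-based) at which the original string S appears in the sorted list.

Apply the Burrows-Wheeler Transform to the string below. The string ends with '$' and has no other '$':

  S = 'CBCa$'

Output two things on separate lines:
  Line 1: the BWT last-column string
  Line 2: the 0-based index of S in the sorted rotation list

All 5 rotations (rotation i = S[i:]+S[:i]):
  rot[0] = CBCa$
  rot[1] = BCa$C
  rot[2] = Ca$CB
  rot[3] = a$CBC
  rot[4] = $CBCa
Sorted (with $ < everything):
  sorted[0] = $CBCa  (last char: 'a')
  sorted[1] = BCa$C  (last char: 'C')
  sorted[2] = CBCa$  (last char: '$')
  sorted[3] = Ca$CB  (last char: 'B')
  sorted[4] = a$CBC  (last char: 'C')
Last column: aC$BC
Original string S is at sorted index 2

Answer: aC$BC
2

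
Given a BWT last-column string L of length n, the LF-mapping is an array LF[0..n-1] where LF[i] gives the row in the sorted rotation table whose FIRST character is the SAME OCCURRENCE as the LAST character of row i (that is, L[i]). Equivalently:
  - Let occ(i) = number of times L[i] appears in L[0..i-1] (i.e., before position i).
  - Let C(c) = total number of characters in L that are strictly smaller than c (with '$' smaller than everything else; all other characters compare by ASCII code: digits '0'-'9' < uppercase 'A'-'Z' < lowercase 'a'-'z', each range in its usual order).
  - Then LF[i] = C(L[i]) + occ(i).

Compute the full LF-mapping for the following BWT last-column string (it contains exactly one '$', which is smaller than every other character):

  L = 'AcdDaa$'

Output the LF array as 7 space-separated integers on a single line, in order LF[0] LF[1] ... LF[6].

Char counts: '$':1, 'A':1, 'D':1, 'a':2, 'c':1, 'd':1
C (first-col start): C('$')=0, C('A')=1, C('D')=2, C('a')=3, C('c')=5, C('d')=6
L[0]='A': occ=0, LF[0]=C('A')+0=1+0=1
L[1]='c': occ=0, LF[1]=C('c')+0=5+0=5
L[2]='d': occ=0, LF[2]=C('d')+0=6+0=6
L[3]='D': occ=0, LF[3]=C('D')+0=2+0=2
L[4]='a': occ=0, LF[4]=C('a')+0=3+0=3
L[5]='a': occ=1, LF[5]=C('a')+1=3+1=4
L[6]='$': occ=0, LF[6]=C('$')+0=0+0=0

Answer: 1 5 6 2 3 4 0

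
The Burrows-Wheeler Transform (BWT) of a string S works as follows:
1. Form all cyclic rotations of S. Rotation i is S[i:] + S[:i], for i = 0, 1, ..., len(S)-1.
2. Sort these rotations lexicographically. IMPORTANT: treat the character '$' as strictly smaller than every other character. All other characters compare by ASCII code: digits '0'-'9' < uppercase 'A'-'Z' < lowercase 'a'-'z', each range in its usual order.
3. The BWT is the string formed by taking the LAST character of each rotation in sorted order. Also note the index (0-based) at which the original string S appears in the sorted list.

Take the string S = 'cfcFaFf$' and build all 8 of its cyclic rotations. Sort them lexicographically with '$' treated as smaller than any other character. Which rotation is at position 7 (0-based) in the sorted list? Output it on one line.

All 8 rotations (rotation i = S[i:]+S[:i]):
  rot[0] = cfcFaFf$
  rot[1] = fcFaFf$c
  rot[2] = cFaFf$cf
  rot[3] = FaFf$cfc
  rot[4] = aFf$cfcF
  rot[5] = Ff$cfcFa
  rot[6] = f$cfcFaF
  rot[7] = $cfcFaFf
Sorted (with $ < everything):
  sorted[0] = $cfcFaFf
  sorted[1] = FaFf$cfc
  sorted[2] = Ff$cfcFa
  sorted[3] = aFf$cfcF
  sorted[4] = cFaFf$cf
  sorted[5] = cfcFaFf$
  sorted[6] = f$cfcFaF
  sorted[7] = fcFaFf$c
sorted[7] = fcFaFf$c

Answer: fcFaFf$c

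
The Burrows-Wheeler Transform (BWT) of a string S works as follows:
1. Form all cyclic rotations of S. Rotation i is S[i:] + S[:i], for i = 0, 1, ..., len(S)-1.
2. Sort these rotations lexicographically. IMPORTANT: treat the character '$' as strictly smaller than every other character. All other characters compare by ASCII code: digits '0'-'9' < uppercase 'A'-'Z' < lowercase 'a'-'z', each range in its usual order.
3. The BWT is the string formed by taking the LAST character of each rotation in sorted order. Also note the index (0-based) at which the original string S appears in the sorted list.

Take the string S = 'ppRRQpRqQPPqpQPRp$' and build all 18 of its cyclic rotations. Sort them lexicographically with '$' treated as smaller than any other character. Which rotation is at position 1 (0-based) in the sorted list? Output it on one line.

All 18 rotations (rotation i = S[i:]+S[:i]):
  rot[0] = ppRRQpRqQPPqpQPRp$
  rot[1] = pRRQpRqQPPqpQPRp$p
  rot[2] = RRQpRqQPPqpQPRp$pp
  rot[3] = RQpRqQPPqpQPRp$ppR
  rot[4] = QpRqQPPqpQPRp$ppRR
  rot[5] = pRqQPPqpQPRp$ppRRQ
  rot[6] = RqQPPqpQPRp$ppRRQp
  rot[7] = qQPPqpQPRp$ppRRQpR
  rot[8] = QPPqpQPRp$ppRRQpRq
  rot[9] = PPqpQPRp$ppRRQpRqQ
  rot[10] = PqpQPRp$ppRRQpRqQP
  rot[11] = qpQPRp$ppRRQpRqQPP
  rot[12] = pQPRp$ppRRQpRqQPPq
  rot[13] = QPRp$ppRRQpRqQPPqp
  rot[14] = PRp$ppRRQpRqQPPqpQ
  rot[15] = Rp$ppRRQpRqQPPqpQP
  rot[16] = p$ppRRQpRqQPPqpQPR
  rot[17] = $ppRRQpRqQPPqpQPRp
Sorted (with $ < everything):
  sorted[0] = $ppRRQpRqQPPqpQPRp
  sorted[1] = PPqpQPRp$ppRRQpRqQ
  sorted[2] = PRp$ppRRQpRqQPPqpQ
  sorted[3] = PqpQPRp$ppRRQpRqQP
  sorted[4] = QPPqpQPRp$ppRRQpRq
  sorted[5] = QPRp$ppRRQpRqQPPqp
  sorted[6] = QpRqQPPqpQPRp$ppRR
  sorted[7] = RQpRqQPPqpQPRp$ppR
  sorted[8] = RRQpRqQPPqpQPRp$pp
  sorted[9] = Rp$ppRRQpRqQPPqpQP
  sorted[10] = RqQPPqpQPRp$ppRRQp
  sorted[11] = p$ppRRQpRqQPPqpQPR
  sorted[12] = pQPRp$ppRRQpRqQPPq
  sorted[13] = pRRQpRqQPPqpQPRp$p
  sorted[14] = pRqQPPqpQPRp$ppRRQ
  sorted[15] = ppRRQpRqQPPqpQPRp$
  sorted[16] = qQPPqpQPRp$ppRRQpR
  sorted[17] = qpQPRp$ppRRQpRqQPP
sorted[1] = PPqpQPRp$ppRRQpRqQ

Answer: PPqpQPRp$ppRRQpRqQ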